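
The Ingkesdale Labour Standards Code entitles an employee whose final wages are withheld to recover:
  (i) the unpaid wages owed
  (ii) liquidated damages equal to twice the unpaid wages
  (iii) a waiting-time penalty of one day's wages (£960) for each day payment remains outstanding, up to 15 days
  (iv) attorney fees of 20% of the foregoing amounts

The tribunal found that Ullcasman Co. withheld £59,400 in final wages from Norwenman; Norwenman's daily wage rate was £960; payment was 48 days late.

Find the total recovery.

Doubled: 2 × £59,400 = £118,800
Penalty days: min(48, 15) = 15
Waiting-time penalty: 15 × £960 = £14,400
Subtotal: £59,400 + £118,800 + £14,400 = £192,600
Attorney fees: 20% of £192,600 = £38,520
Total award: £192,600 + £38,520 = £231,120

£231,120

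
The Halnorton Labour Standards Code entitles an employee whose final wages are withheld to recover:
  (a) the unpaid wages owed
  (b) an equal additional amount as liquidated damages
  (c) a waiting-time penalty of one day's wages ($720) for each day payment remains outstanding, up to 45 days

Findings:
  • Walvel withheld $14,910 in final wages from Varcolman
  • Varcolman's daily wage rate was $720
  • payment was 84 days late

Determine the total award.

$62,220

Liquidated damages (equal amount): $14,910
Penalty days: min(84, 45) = 45
Waiting-time penalty: 45 × $720 = $32,400
Total award: $14,910 + $14,910 + $32,400 = $62,220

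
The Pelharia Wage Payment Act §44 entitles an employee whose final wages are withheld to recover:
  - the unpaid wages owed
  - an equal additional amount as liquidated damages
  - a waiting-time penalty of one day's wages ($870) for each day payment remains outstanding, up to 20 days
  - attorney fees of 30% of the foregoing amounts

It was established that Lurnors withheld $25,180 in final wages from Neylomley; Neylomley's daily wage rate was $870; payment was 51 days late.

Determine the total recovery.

Liquidated damages (equal amount): $25,180
Penalty days: min(51, 20) = 20
Waiting-time penalty: 20 × $870 = $17,400
Subtotal: $25,180 + $25,180 + $17,400 = $67,760
Attorney fees: 30% of $67,760 = $20,328
Total award: $67,760 + $20,328 = $88,088

$88,088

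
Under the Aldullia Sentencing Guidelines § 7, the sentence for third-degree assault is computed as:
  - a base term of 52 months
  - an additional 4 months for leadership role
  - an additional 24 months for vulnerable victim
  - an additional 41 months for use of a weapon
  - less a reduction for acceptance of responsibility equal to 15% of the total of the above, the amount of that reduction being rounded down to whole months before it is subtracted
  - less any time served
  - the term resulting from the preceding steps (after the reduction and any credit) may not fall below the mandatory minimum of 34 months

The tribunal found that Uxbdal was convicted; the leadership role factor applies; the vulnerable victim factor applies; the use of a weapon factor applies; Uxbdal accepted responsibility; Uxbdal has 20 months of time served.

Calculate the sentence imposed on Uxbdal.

Sentence: 83 months

Leadership role enhancement: +4 months
Vulnerable victim enhancement: +24 months
Use of a weapon enhancement: +41 months
Adjusted term: 52 months + 4 months + 24 months + 41 months = 121 months
Acceptance of responsibility reduction: 15% of 121 months = 18 months (rounded down)
After reduction: 121 − 18 = 103 months
Less time served: 103 months − 20 months = 83 months
Minimum 34 months: 83 months meets the minimum, no increase.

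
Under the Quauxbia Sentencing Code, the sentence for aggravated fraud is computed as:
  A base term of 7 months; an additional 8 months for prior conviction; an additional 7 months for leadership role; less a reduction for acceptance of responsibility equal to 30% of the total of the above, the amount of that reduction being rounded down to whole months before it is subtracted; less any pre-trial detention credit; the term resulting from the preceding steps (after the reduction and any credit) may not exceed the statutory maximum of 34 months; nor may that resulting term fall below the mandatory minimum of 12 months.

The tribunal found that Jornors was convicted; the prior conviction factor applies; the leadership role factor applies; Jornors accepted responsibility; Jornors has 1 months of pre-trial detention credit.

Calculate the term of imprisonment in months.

Prior conviction enhancement: +8 months
Leadership role enhancement: +7 months
Adjusted term: 7 months + 8 months + 7 months = 22 months
Acceptance of responsibility reduction: 30% of 22 months = 6 months (rounded down)
After reduction: 22 − 6 = 16 months
Less pre-trial detention credit: 16 months − 1 months = 15 months
Cap at 34 months: 15 months is within the cap, no reduction.
Minimum 12 months: 15 months meets the minimum, no increase.

15 months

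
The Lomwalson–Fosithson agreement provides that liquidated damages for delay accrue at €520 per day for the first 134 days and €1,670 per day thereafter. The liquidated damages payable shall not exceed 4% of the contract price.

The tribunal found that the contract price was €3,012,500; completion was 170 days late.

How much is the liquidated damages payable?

First 134 days: 134 × €520 = €69,680
Remaining days: (170 − 134) × €1,670 = €60,120
Accrued per-day damages: €69,680 + €60,120 = €129,800
Cap: 4% of €3,012,500 = €120,500
Cap at €120,500: €129,800 exceeds the cap → €120,500

€120,500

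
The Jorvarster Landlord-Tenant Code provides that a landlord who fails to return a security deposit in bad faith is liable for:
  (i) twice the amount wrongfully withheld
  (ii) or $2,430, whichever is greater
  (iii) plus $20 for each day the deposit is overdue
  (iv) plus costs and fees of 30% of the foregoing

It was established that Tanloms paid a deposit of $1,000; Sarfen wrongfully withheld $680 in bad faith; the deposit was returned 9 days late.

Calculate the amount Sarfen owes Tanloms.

Doubled: 2 × $680 = $1,360
Minimum $2,430: $1,360 is below the minimum → $2,430
Late-return penalty: 9 × $20 = $180
Damages plus late penalty: $2,430 + $180 = $2,610
Costs and fees: 30% of $2,610 = $783
Total recovery: $2,610 + $783 = $3,393

Recovery: $3,393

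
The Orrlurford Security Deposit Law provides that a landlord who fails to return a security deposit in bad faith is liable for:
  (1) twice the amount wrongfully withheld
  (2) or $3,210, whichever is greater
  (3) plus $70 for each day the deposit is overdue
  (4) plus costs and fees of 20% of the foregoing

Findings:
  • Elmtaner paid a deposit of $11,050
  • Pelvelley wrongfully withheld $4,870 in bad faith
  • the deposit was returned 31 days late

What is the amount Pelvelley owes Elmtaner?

Doubled: 2 × $4,870 = $9,740
Minimum $3,210: $9,740 meets the minimum, no increase.
Late-return penalty: 31 × $70 = $2,170
Damages plus late penalty: $9,740 + $2,170 = $11,910
Costs and fees: 20% of $11,910 = $2,382
Total recovery: $11,910 + $2,382 = $14,292

$14,292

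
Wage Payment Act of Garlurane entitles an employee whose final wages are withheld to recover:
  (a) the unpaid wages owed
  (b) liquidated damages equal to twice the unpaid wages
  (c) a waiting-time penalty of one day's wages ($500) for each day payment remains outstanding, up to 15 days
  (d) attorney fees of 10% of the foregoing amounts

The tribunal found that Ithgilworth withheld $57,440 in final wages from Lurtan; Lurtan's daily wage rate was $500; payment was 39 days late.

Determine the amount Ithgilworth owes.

Doubled: 2 × $57,440 = $114,880
Penalty days: min(39, 15) = 15
Waiting-time penalty: 15 × $500 = $7,500
Subtotal: $57,440 + $114,880 + $7,500 = $179,820
Attorney fees: 10% of $179,820 = $17,982
Total award: $179,820 + $17,982 = $197,802

$197,802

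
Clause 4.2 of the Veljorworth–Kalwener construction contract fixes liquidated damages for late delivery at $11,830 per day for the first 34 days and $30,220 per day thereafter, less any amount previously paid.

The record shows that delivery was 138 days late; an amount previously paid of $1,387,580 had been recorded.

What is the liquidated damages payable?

$2,157,520

First 34 days: 34 × $11,830 = $402,220
Remaining days: (138 − 34) × $30,220 = $3,142,880
Accrued per-day damages: $402,220 + $3,142,880 = $3,545,100
Less amount previously paid: $3,545,100 − $1,387,580 = $2,157,520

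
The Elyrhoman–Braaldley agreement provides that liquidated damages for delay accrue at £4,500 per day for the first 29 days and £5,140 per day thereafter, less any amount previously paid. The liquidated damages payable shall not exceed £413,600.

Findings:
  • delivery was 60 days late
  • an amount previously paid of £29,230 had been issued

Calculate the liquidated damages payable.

First 29 days: 29 × £4,500 = £130,500
Remaining days: (60 − 29) × £5,140 = £159,340
Accrued per-day damages: £130,500 + £159,340 = £289,840
Less amount previously paid: £289,840 − £29,230 = £260,610
Cap at £413,600: £260,610 is within the cap, no reduction.

£260,610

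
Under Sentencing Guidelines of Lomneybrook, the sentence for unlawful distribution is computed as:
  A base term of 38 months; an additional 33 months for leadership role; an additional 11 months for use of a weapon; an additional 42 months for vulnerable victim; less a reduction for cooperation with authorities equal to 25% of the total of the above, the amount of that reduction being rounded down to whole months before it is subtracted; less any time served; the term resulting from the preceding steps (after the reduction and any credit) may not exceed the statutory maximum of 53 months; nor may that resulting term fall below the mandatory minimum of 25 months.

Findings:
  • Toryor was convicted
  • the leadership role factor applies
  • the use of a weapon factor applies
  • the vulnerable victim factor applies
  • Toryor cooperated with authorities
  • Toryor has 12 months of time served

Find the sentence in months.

Leadership role enhancement: +33 months
Use of a weapon enhancement: +11 months
Vulnerable victim enhancement: +42 months
Adjusted term: 38 months + 33 months + 11 months + 42 months = 124 months
Cooperation with authorities reduction: 25% of 124 months = 31 months (rounded down)
After reduction: 124 − 31 = 93 months
Less time served: 93 months − 12 months = 81 months
Cap at 53 months: 81 months exceeds the cap → 53 months
Minimum 25 months: 53 months meets the minimum, no increase.

Sentence: 53 months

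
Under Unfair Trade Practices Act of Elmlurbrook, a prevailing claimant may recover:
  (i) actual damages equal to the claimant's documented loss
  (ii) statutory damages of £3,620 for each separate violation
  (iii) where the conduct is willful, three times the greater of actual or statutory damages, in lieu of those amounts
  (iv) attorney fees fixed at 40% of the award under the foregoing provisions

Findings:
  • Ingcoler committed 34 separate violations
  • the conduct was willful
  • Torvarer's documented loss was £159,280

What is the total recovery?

£668,976

Statutory damages: 34 × £3,620 = £123,080
Greater of actual damages (£159,280) or statutory damages (£123,080): £159,280
Trebled: 3 × £159,280 = £477,840
Attorney fees: 40% of £477,840 = £191,136
Total recovery: £477,840 + £191,136 = £668,976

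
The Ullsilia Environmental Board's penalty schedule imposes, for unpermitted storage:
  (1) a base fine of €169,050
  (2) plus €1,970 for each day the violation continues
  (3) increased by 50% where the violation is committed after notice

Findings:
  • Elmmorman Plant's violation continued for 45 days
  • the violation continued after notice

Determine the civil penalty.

€386,550

Per-day component: 45 × €1,970 = €88,650
Base plus per-day: €169,050 + €88,650 = €257,700
Enhancement: 50% of €257,700 = €128,850
Enhanced fine: €257,700 + €128,850 = €386,550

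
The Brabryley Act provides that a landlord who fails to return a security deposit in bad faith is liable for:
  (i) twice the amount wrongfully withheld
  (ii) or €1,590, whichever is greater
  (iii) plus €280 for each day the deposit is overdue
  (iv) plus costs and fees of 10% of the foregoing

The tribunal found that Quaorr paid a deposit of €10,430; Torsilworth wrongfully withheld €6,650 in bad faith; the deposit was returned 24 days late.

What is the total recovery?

€22,022

Doubled: 2 × €6,650 = €13,300
Minimum €1,590: €13,300 meets the minimum, no increase.
Late-return penalty: 24 × €280 = €6,720
Damages plus late penalty: €13,300 + €6,720 = €20,020
Costs and fees: 10% of €20,020 = €2,002
Total recovery: €20,020 + €2,002 = €22,022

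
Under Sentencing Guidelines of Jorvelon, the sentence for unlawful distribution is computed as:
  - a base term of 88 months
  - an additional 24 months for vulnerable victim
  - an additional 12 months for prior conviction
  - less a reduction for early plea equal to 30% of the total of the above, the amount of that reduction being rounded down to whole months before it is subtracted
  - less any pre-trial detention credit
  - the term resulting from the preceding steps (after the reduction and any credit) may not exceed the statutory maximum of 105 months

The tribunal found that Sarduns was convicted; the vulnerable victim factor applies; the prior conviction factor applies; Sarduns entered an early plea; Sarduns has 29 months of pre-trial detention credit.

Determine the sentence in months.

Vulnerable victim enhancement: +24 months
Prior conviction enhancement: +12 months
Adjusted term: 88 months + 24 months + 12 months = 124 months
Early plea reduction: 30% of 124 months = 37 months (rounded down)
After reduction: 124 − 37 = 87 months
Less pre-trial detention credit: 87 months − 29 months = 58 months
Cap at 105 months: 58 months is within the cap, no reduction.

58 months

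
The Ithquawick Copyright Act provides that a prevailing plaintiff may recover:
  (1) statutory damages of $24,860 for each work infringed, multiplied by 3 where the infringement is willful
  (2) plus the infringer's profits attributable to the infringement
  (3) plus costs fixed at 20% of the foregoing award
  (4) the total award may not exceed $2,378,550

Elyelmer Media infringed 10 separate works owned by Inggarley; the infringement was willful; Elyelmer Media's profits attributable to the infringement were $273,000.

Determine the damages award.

Statutory damages: 10 × $24,860 = $248,600
Trebled: 3 × $248,600 = $745,800
Combined award: $745,800 + $273,000 = $1,018,800
Costs: 20% of $1,018,800 = $203,760
Award plus costs: $1,018,800 + $203,760 = $1,222,560
Cap at $2,378,550: $1,222,560 is within the cap, no reduction.

$1,222,560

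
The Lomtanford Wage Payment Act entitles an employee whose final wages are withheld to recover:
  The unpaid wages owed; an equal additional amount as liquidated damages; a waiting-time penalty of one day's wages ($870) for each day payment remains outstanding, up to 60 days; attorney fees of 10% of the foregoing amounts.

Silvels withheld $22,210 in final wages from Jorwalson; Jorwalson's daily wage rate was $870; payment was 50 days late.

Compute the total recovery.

Liquidated damages (equal amount): $22,210
Penalty days: min(50, 60) = 50
Waiting-time penalty: 50 × $870 = $43,500
Subtotal: $22,210 + $22,210 + $43,500 = $87,920
Attorney fees: 10% of $87,920 = $8,792
Total award: $87,920 + $8,792 = $96,712

$96,712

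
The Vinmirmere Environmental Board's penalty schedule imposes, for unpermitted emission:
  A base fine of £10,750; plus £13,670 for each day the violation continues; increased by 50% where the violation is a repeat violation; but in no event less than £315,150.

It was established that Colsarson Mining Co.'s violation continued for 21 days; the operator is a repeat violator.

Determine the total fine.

£446,730

Per-day component: 21 × £13,670 = £287,070
Base plus per-day: £10,750 + £287,070 = £297,820
Enhancement: 50% of £297,820 = £148,910
Enhanced fine: £297,820 + £148,910 = £446,730
Minimum £315,150: £446,730 meets the minimum, no increase.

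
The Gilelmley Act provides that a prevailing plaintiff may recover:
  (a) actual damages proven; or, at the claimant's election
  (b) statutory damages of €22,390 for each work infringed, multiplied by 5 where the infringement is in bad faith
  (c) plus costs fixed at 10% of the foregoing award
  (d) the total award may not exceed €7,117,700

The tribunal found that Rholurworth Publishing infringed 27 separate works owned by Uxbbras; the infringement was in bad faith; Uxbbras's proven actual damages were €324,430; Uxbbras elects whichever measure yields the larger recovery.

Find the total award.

Statutory damages: 27 × €22,390 = €604,530
Multiplied by 5: 5 × €604,530 = €3,022,650
Greater of actual damages (€324,430) or enhanced statutory damages (€3,022,650): €3,022,650
Costs: 10% of €3,022,650 = €302,265
Award plus costs: €3,022,650 + €302,265 = €3,324,915
Cap at €7,117,700: €3,324,915 is within the cap, no reduction.

€3,324,915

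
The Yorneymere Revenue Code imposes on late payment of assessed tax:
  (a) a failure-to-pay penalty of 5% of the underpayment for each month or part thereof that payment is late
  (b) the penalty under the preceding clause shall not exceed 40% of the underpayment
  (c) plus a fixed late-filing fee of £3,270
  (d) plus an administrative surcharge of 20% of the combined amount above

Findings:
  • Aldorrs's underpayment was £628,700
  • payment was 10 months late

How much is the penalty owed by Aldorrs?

£305,700

Accrued rate: 5% × 10 = 50%, capped at 40% → 40%
Failure-to-pay penalty: 40% of £628,700 = £251,480
Penalty before surcharge: £251,480 + £3,270 = £254,750
Administrative surcharge: 20% of £254,750 = £50,950
Total penalty: £254,750 + £50,950 = £305,700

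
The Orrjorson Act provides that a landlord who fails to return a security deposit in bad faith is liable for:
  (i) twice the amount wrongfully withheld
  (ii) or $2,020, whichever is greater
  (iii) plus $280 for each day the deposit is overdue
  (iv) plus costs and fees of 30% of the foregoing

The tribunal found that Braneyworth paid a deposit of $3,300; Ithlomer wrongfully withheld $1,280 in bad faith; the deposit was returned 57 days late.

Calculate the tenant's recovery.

Doubled: 2 × $1,280 = $2,560
Minimum $2,020: $2,560 meets the minimum, no increase.
Late-return penalty: 57 × $280 = $15,960
Damages plus late penalty: $2,560 + $15,960 = $18,520
Costs and fees: 30% of $18,520 = $5,556
Total recovery: $18,520 + $5,556 = $24,076

$24,076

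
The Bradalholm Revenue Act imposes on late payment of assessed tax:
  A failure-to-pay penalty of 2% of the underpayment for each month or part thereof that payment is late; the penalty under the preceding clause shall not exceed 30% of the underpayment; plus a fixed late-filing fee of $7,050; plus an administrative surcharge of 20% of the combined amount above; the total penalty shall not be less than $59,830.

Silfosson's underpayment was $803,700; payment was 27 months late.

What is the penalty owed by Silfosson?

Accrued rate: 2% × 27 = 54%, capped at 30% → 30%
Failure-to-pay penalty: 30% of $803,700 = $241,110
Penalty before surcharge: $241,110 + $7,050 = $248,160
Administrative surcharge: 20% of $248,160 = $49,632
Total penalty: $248,160 + $49,632 = $297,792
Minimum $59,830: $297,792 meets the minimum, no increase.

$297,792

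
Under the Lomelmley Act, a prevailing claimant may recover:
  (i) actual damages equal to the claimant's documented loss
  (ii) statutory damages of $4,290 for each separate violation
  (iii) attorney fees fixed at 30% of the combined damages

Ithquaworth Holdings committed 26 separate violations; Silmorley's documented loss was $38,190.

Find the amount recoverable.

$194,649

Statutory damages: 26 × $4,290 = $111,540
Combined damages: $38,190 + $111,540 = $149,730
Attorney fees: 30% of $149,730 = $44,919
Total recovery: $149,730 + $44,919 = $194,649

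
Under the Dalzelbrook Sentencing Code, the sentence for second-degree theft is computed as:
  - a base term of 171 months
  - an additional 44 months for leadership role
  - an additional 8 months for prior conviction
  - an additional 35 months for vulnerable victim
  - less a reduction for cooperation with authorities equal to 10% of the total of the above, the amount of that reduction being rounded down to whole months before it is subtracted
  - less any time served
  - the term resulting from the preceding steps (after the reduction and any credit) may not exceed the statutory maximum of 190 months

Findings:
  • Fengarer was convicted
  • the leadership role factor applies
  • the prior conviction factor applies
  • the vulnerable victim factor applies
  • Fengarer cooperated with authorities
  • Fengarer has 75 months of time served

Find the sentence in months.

Sentence: 158 months

Leadership role enhancement: +44 months
Prior conviction enhancement: +8 months
Vulnerable victim enhancement: +35 months
Adjusted term: 171 months + 44 months + 8 months + 35 months = 258 months
Cooperation with authorities reduction: 10% of 258 months = 25 months (rounded down)
After reduction: 258 − 25 = 233 months
Less time served: 233 months − 75 months = 158 months
Cap at 190 months: 158 months is within the cap, no reduction.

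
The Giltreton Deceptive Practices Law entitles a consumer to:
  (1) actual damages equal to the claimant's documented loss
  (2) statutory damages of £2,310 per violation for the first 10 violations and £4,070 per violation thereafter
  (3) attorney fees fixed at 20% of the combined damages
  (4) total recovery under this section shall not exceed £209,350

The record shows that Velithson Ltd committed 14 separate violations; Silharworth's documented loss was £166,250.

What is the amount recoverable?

First 10 violations: 10 × £2,310 = £23,100
Remaining violations: (14 − 10) × £4,070 = £16,280
Statutory damages: £23,100 + £16,280 = £39,380
Combined damages: £166,250 + £39,380 = £205,630
Attorney fees: 20% of £205,630 = £41,126
Total before cap: £205,630 + £41,126 = £246,756
Cap at £209,350: £246,756 exceeds the cap → £209,350

£209,350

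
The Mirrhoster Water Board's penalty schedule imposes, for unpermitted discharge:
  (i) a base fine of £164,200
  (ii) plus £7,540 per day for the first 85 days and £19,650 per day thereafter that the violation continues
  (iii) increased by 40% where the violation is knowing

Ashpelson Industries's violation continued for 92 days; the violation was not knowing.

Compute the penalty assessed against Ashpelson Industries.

First 85 days: 85 × £7,540 = £640,900
Remaining days: (92 − 85) × £19,650 = £137,550
Per-day component: £640,900 + £137,550 = £778,450
Base plus per-day: £164,200 + £778,450 = £942,650
The violation was not knowing: no 40% increase.

£942,650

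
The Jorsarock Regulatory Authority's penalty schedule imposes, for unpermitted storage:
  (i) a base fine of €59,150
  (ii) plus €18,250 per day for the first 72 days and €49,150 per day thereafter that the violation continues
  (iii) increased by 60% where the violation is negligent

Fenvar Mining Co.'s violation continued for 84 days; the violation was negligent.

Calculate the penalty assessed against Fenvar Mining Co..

First 72 days: 72 × €18,250 = €1,314,000
Remaining days: (84 − 72) × €49,150 = €589,800
Per-day component: €1,314,000 + €589,800 = €1,903,800
Base plus per-day: €59,150 + €1,903,800 = €1,962,950
Enhancement: 60% of €1,962,950 = €1,177,770
Enhanced fine: €1,962,950 + €1,177,770 = €3,140,720

€3,140,720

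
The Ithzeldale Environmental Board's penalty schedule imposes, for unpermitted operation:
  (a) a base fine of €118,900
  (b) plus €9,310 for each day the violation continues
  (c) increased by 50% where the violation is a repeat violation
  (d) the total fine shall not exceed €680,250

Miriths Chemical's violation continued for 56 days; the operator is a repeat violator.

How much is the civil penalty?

Per-day component: 56 × €9,310 = €521,360
Base plus per-day: €118,900 + €521,360 = €640,260
Enhancement: 50% of €640,260 = €320,130
Enhanced fine: €640,260 + €320,130 = €960,390
Cap at €680,250: €960,390 exceeds the cap → €680,250

€680,250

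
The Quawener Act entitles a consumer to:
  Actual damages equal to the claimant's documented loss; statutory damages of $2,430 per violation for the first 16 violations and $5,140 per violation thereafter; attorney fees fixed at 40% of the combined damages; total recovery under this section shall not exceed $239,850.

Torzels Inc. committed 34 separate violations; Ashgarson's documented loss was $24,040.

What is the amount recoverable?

First 16 violations: 16 × $2,430 = $38,880
Remaining violations: (34 − 16) × $5,140 = $92,520
Statutory damages: $38,880 + $92,520 = $131,400
Combined damages: $24,040 + $131,400 = $155,440
Attorney fees: 40% of $155,440 = $62,176
Total before cap: $155,440 + $62,176 = $217,616
Cap at $239,850: $217,616 is within the cap, no reduction.

$217,616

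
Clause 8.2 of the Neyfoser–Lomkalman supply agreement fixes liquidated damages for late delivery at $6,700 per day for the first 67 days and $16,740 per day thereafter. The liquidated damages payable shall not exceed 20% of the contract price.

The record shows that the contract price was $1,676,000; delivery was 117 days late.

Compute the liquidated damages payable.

First 67 days: 67 × $6,700 = $448,900
Remaining days: (117 − 67) × $16,740 = $837,000
Accrued per-day damages: $448,900 + $837,000 = $1,285,900
Cap: 20% of $1,676,000 = $335,200
Cap at $335,200: $1,285,900 exceeds the cap → $335,200

$335,200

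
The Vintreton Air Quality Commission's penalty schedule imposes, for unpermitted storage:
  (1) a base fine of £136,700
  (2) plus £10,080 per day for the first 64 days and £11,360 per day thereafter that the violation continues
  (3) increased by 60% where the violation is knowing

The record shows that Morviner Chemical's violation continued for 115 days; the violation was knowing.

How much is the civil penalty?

Civil penalty: £2,177,888

First 64 days: 64 × £10,080 = £645,120
Remaining days: (115 − 64) × £11,360 = £579,360
Per-day component: £645,120 + £579,360 = £1,224,480
Base plus per-day: £136,700 + £1,224,480 = £1,361,180
Enhancement: 60% of £1,361,180 = £816,708
Enhanced fine: £1,361,180 + £816,708 = £2,177,888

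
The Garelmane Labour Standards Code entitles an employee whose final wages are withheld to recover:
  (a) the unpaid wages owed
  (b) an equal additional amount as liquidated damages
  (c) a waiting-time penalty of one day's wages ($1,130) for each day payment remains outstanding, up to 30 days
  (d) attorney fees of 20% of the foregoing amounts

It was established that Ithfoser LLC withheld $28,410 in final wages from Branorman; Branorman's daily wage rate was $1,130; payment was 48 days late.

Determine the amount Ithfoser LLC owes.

$108,864

Liquidated damages (equal amount): $28,410
Penalty days: min(48, 30) = 30
Waiting-time penalty: 30 × $1,130 = $33,900
Subtotal: $28,410 + $28,410 + $33,900 = $90,720
Attorney fees: 20% of $90,720 = $18,144
Total award: $90,720 + $18,144 = $108,864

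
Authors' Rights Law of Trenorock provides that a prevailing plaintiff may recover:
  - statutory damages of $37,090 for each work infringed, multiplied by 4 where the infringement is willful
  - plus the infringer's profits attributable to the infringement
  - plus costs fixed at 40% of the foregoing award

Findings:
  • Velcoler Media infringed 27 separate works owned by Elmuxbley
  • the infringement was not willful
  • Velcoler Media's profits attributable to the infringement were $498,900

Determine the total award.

Statutory damages: 27 × $37,090 = $1,001,430
Infringement not willful: no ×4 enhancement.
Combined award: $1,001,430 + $498,900 = $1,500,330
Costs: 40% of $1,500,330 = $600,132
Award plus costs: $1,500,330 + $600,132 = $2,100,462

$2,100,462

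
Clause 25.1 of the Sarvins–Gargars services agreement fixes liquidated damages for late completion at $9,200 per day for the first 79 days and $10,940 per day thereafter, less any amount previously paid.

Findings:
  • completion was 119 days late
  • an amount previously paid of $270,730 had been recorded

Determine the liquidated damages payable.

$893,670

First 79 days: 79 × $9,200 = $726,800
Remaining days: (119 − 79) × $10,940 = $437,600
Accrued per-day damages: $726,800 + $437,600 = $1,164,400
Less amount previously paid: $1,164,400 − $270,730 = $893,670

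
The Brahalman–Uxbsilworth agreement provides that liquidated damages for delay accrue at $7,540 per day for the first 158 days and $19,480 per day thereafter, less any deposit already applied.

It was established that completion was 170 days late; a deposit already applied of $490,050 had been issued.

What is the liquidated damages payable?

First 158 days: 158 × $7,540 = $1,191,320
Remaining days: (170 − 158) × $19,480 = $233,760
Accrued per-day damages: $1,191,320 + $233,760 = $1,425,080
Less deposit already applied: $1,425,080 − $490,050 = $935,030

$935,030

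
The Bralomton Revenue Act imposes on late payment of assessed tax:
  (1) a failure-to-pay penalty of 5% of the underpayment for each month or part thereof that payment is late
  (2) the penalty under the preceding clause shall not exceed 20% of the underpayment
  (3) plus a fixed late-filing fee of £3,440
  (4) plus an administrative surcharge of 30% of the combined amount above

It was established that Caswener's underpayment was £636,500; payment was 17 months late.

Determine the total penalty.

Accrued rate: 5% × 17 = 85%, capped at 20% → 20%
Failure-to-pay penalty: 20% of £636,500 = £127,300
Penalty before surcharge: £127,300 + £3,440 = £130,740
Administrative surcharge: 30% of £130,740 = £39,222
Total penalty: £130,740 + £39,222 = £169,962

£169,962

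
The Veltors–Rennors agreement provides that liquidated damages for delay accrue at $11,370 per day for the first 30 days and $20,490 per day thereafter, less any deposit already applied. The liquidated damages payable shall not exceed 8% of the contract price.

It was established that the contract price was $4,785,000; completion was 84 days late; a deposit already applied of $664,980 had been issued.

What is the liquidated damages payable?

$382,800

First 30 days: 30 × $11,370 = $341,100
Remaining days: (84 − 30) × $20,490 = $1,106,460
Accrued per-day damages: $341,100 + $1,106,460 = $1,447,560
Less deposit already applied: $1,447,560 − $664,980 = $782,580
Cap: 8% of $4,785,000 = $382,800
Cap at $382,800: $782,580 exceeds the cap → $382,800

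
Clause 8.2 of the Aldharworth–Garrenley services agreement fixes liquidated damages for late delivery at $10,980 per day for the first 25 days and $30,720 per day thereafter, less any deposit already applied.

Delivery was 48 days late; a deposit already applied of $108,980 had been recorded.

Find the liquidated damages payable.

$872,080

First 25 days: 25 × $10,980 = $274,500
Remaining days: (48 − 25) × $30,720 = $706,560
Accrued per-day damages: $274,500 + $706,560 = $981,060
Less deposit already applied: $981,060 − $108,980 = $872,080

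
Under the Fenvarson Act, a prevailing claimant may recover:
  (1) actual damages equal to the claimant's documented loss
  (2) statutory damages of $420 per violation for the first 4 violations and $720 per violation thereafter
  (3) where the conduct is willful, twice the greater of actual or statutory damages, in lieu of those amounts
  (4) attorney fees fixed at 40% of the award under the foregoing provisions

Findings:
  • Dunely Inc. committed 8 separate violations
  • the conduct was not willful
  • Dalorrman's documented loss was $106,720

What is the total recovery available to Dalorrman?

First 4 violations: 4 × $420 = $1,680
Remaining violations: (8 − 4) × $720 = $2,880
Statutory damages: $1,680 + $2,880 = $4,560
Conduct not willful: the in-lieu enhancement does not apply.
Actual plus statutory damages: $106,720 + $4,560 = $111,280
Attorney fees: 40% of $111,280 = $44,512
Total recovery: $111,280 + $44,512 = $155,792

$155,792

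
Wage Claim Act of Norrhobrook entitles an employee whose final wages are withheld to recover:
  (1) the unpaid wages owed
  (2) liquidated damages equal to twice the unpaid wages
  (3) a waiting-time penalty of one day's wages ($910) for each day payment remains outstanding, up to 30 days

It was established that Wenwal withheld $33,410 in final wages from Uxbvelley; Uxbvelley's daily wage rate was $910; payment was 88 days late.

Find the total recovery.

Doubled: 2 × $33,410 = $66,820
Penalty days: min(88, 30) = 30
Waiting-time penalty: 30 × $910 = $27,300
Total award: $33,410 + $66,820 + $27,300 = $127,530

$127,530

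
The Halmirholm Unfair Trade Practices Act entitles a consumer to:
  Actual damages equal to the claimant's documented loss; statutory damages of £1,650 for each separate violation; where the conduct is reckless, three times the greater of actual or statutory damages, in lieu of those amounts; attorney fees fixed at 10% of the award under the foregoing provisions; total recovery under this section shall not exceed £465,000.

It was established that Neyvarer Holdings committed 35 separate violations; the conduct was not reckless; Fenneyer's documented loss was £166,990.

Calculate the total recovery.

£247,214

Statutory damages: 35 × £1,650 = £57,750
Conduct not reckless: the in-lieu enhancement does not apply.
Actual plus statutory damages: £166,990 + £57,750 = £224,740
Attorney fees: 10% of £224,740 = £22,474
Total before cap: £224,740 + £22,474 = £247,214
Cap at £465,000: £247,214 is within the cap, no reduction.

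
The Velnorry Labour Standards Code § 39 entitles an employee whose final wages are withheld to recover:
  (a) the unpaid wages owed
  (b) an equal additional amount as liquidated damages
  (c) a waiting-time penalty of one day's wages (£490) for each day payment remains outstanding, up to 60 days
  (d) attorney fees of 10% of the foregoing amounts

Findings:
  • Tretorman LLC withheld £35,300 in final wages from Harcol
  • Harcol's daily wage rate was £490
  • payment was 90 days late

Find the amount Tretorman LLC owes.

Liquidated damages (equal amount): £35,300
Penalty days: min(90, 60) = 60
Waiting-time penalty: 60 × £490 = £29,400
Subtotal: £35,300 + £35,300 + £29,400 = £100,000
Attorney fees: 10% of £100,000 = £10,000
Total award: £100,000 + £10,000 = £110,000

£110,000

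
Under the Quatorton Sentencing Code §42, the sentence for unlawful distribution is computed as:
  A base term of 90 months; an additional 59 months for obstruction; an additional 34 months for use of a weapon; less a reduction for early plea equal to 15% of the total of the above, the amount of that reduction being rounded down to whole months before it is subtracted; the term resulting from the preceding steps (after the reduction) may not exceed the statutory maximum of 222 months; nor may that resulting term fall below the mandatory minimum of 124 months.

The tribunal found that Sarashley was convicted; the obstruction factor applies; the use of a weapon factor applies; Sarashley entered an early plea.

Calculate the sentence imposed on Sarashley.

156 months

Obstruction enhancement: +59 months
Use of a weapon enhancement: +34 months
Adjusted term: 90 months + 59 months + 34 months = 183 months
Early plea reduction: 15% of 183 months = 27 months (rounded down)
After reduction: 183 − 27 = 156 months
Cap at 222 months: 156 months is within the cap, no reduction.
Minimum 124 months: 156 months meets the minimum, no increase.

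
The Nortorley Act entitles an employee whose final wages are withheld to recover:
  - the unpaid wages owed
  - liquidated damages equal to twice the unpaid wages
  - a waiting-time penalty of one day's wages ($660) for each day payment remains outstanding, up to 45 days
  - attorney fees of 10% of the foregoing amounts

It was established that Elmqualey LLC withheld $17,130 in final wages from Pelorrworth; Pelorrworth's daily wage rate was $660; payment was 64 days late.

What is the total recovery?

$89,199

Doubled: 2 × $17,130 = $34,260
Penalty days: min(64, 45) = 45
Waiting-time penalty: 45 × $660 = $29,700
Subtotal: $17,130 + $34,260 + $29,700 = $81,090
Attorney fees: 10% of $81,090 = $8,109
Total award: $81,090 + $8,109 = $89,199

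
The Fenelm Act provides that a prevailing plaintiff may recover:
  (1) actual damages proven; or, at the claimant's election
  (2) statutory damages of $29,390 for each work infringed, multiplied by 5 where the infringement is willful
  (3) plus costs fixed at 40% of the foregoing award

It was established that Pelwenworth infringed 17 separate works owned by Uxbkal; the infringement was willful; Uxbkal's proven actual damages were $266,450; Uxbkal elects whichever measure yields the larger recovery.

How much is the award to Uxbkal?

Statutory damages: 17 × $29,390 = $499,630
Multiplied by 5: 5 × $499,630 = $2,498,150
Greater of actual damages ($266,450) or enhanced statutory damages ($2,498,150): $2,498,150
Costs: 40% of $2,498,150 = $999,260
Award plus costs: $2,498,150 + $999,260 = $3,497,410

$3,497,410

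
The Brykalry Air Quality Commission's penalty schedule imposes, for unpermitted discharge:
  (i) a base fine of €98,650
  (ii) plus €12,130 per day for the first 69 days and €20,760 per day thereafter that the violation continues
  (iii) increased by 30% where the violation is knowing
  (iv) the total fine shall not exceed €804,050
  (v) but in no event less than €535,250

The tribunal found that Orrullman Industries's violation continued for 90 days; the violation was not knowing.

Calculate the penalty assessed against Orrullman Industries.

First 69 days: 69 × €12,130 = €836,970
Remaining days: (90 − 69) × €20,760 = €435,960
Per-day component: €836,970 + €435,960 = €1,272,930
Base plus per-day: €98,650 + €1,272,930 = €1,371,580
The violation was not knowing: no 30% increase.
Cap at €804,050: €1,371,580 exceeds the cap → €804,050
Minimum €535,250: €804,050 meets the minimum, no increase.

€804,050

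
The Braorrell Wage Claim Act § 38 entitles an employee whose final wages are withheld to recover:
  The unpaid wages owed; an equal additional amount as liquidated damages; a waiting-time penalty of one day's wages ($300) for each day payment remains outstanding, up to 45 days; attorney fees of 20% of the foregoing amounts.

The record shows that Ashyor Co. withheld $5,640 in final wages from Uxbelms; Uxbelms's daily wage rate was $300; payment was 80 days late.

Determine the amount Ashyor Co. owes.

Total award: $29,736

Liquidated damages (equal amount): $5,640
Penalty days: min(80, 45) = 45
Waiting-time penalty: 45 × $300 = $13,500
Subtotal: $5,640 + $5,640 + $13,500 = $24,780
Attorney fees: 20% of $24,780 = $4,956
Total award: $24,780 + $4,956 = $29,736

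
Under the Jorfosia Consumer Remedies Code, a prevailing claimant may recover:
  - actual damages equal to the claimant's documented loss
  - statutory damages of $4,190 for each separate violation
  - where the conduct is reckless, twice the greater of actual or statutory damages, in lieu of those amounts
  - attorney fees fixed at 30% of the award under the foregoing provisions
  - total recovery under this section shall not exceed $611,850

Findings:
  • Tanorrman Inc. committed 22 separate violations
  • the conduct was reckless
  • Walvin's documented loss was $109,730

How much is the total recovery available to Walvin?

$285,298

Statutory damages: 22 × $4,190 = $92,180
Greater of actual damages ($109,730) or statutory damages ($92,180): $109,730
Doubled: 2 × $109,730 = $219,460
Attorney fees: 30% of $219,460 = $65,838
Total before cap: $219,460 + $65,838 = $285,298
Cap at $611,850: $285,298 is within the cap, no reduction.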